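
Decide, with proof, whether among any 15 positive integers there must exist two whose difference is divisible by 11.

Yes, this is always true.

Each integer lies in one of the 11 residue classes modulo 11.
Since 15 > 11, two of the 15 integers must share a residue class by the pigeonhole principle; call them a and b.
Then a ≡ b (mod 11), i.e. 11 ∣ (a − b).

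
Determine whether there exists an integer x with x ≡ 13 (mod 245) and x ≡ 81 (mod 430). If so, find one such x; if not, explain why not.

No such integer exists.

Reduce both congruences modulo 5, which divides 245 and 430: they say x ≡ 13 (mod 5) and x ≡ 81 (mod 5).
But 13 mod 5 = 3 while 81 mod 5 = 1, a contradiction.
So no integer satisfies both congruences.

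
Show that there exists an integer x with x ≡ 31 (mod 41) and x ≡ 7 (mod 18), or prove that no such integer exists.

The moduli 41 and 18 are coprime, so by the Chinese Remainder Theorem a unique solution modulo 738 exists.
Any solution of the first congruence is x = 31 + 41t; substituting into the second, 41t ≡ 7 − 31 ≡ 12 (mod 18).
41 ≡ 5 (mod 18), so this reads 5t ≡ 12 (mod 18). Invert 5 mod 18 by the Euclidean algorithm: 18 = 3·5 + 3, 5 = 1·3 + 2, 3 = 1·2 + 1, 2 = 2·1 + 0; back-substituting, 1 = 3 − 1·2 = 3 − (5 − 1·3) = −5 + 2·3 = −5 + 2·(18 − 3·5) = 2·18 − 7·5. Hence 5·(-7) ≡ 1, so 5⁻¹ ≡ -7 ≡ 11 (mod 18).
Multiplying by 11: t ≡ 11·12 = 132 ≡ 6 (mod 18).
Taking t = 6 gives x = 31 + 41·6 = 277.
Check: 277 mod 41 = 31, 277 mod 18 = 7. ✓

x = 277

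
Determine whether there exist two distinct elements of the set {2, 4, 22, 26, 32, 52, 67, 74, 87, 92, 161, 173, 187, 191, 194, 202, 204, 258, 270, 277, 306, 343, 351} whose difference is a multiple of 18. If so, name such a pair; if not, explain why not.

The pair (2, 74) works.

Reduce each element mod 18: 2↦2, 4↦4, 22↦4, 26↦8, 32↦14, 52↦16, 67↦13, 74↦2, 87↦15, 92↦2, 161↦17, 173↦11, 187↦7, 191↦11, 194↦14, 202↦4, 204↦6, 258↦6, 270↦0, 277↦7, 306↦0, 343↦1, 351↦9. The residue 2 repeats (at 2 and 74), and 74 − 2 = 72 = 4·18.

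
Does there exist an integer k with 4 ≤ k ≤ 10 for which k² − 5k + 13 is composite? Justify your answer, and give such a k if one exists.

k = 9

At k = 9: 9² − 5·9 + 13 = 49 = 7·7, which is composite.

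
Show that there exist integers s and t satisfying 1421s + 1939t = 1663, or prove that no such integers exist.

Both 1421 and 1939 are divisible by gcd(1421, 1939) = 7, hence so is any combination 1421s + 1939t.
But 1663 is not a multiple of 7 (it leaves remainder 4).
Hence no integers s, t satisfy the equation.

There are no such integers.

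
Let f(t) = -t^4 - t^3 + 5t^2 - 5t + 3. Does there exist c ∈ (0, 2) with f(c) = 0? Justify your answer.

Yes, such a c exists.

f(0) = 3 and f(2) = -11, which have opposite signs.
As a polynomial, f is continuous on every closed interval.
By the Intermediate Value Theorem, f takes the value 0 somewhere in the open interval.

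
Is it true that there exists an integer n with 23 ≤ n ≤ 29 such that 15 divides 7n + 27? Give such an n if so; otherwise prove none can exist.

n = 24

At n = 23 the value 188 is not a multiple of 15. Try n = 24: 7·24 + 27 = 195 = 13·15, which is divisible by 15.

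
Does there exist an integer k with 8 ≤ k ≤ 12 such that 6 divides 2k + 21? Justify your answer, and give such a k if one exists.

At k = 8, 2·8 + 21 = 37 ≡ 1 (mod 6), and each step in k adds 2, giving residues 1, 3, 5, 1, 3 for k = 8, 9, …, 12.
Since 0 is absent from this list, 6 ∤ 2k + 21 for every k with 8 ≤ k ≤ 12.

No such integer k in that range exists.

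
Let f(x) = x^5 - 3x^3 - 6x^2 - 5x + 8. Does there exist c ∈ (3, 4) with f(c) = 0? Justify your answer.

The endpoint values f(3) = 101 and f(4) = 724 are both positive. Claim: f(x) > 0 for every x in (3, 4).
Substitute x = 3 + u, where 0 < u < 1 on the interval. Expanding, f(3 + u) = u^5 + 15u^4 + 87u^3 + 237u^2 + 283u + 101.
The nonzero coefficients here are all positive, so for u > 0 every term is positive (or zero), and the constant term 101 is strictly positive.
So f is strictly positive on (3, 4); no root exists in the interval.

f has no root in that interval.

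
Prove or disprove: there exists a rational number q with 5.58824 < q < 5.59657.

q = 123/22

Look for a denominator N such that an integer falls strictly between N·5.58824 and N·5.59657. N = 22 works: 22·5.58824 = 122.94128 < 123 < 123.12454 = 22·5.59657.
Dividing back, 5.58824 < 123/22 < 5.59657, and 123/22 is rational.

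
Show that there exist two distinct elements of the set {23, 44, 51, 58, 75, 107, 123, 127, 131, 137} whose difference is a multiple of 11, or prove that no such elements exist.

No such pair exists.

Reduce each element modulo 11: 23↦1, 44↦0, 51↦7, 58↦3, 75↦9, 107↦8, 123↦2, 127↦6, 131↦10, 137↦5.
All 10 residues are distinct, so no two elements differ by a multiple of 11.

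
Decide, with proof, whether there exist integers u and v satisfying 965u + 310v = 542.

There are no such integers.

Both 965 and 310 are divisible by gcd(965, 310) = 5, hence so is any combination 965u + 310v.
But 542 is not a multiple of 5 (it leaves remainder 2).
Hence no integers u, v satisfy the equation.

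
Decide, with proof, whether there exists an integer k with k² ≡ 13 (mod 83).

No such integer exists.

83 is prime, so by Euler's criterion 13 is a square mod 83 iff 13^((83−1)/2) = 13^41 ≡ 1 (mod 83).
Squaring successively (mod 83): 13^2 = 169 ≡ 3; 13^4 ≡ 3² = 9 ≡ 9; 13^8 ≡ 9² = 81 ≡ 81; 13^16 ≡ 81² = 6561 ≡ 4; 13^32 ≡ 4² = 16 ≡ 16.
Since 41 = 32 + 8 + 1, 13^41 ≡ 16 · 81 · 13; multiplying out mod 83: 16·81 = 1296 ≡ 51, then 51·13 = 663 ≡ 82. Thus 13^41 ≡ 82 ≡ −1 (mod 83).
By Euler's criterion 13 is a quadratic non-residue mod 83: no k satisfies k² ≡ 13 (mod 83).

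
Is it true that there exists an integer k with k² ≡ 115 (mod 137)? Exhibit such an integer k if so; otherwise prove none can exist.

k = 65 works: 65² = 4225, and 4225 − 115 = 4110 = 30·137.

k = 65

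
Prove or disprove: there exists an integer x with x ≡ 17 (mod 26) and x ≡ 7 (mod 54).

Here gcd(26, 54) = 2, and both 17 and 7 leave remainder 1 mod 2, so the system is consistent.
Write x = 17 + 26t. Then 26t ≡ 7 − 17 ≡ 44 (mod 54); dividing through by 2 gives 13t ≡ 22 (mod 27).
Invert 13 mod 27 by the Euclidean algorithm: 27 = 2·13 + 1, 13 = 13·1 + 0; back-substituting, 1 = 27 − 2·13. Hence 13·(-2) ≡ 1, so 13⁻¹ ≡ -2 ≡ 25 (mod 27).
Therefore t ≡ 25·22 = 550 ≡ 10 (mod 27).
Then x = 17 + 26·10 = 277.
Verify: 277 = 10·26 + 17 and 277 = 5·54 + 7. ✓

x = 277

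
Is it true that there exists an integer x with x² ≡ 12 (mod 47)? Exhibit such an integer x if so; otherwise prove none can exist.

x = 23 works: 23² = 529, and 529 − 12 = 517 = 11·47.

x = 23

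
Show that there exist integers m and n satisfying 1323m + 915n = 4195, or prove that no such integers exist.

No, no such integers exist.

Both 1323 and 915 are divisible by gcd(1323, 915) = 3, hence so is any combination 1323m + 915n.
But 4195 = 3·1398 + 1, so 3 ∤ 4195.
Hence no integers m, n satisfy the equation.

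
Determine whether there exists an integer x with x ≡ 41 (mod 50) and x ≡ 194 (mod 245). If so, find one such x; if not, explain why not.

Reduce both congruences modulo 5, which divides 50 and 245: they say x ≡ 41 (mod 5) and x ≡ 194 (mod 5).
However 41 ≡ 1 and 194 ≡ 4 (mod 5), and 1 ≠ 4.
Therefore no such x exists.

There is no such integer.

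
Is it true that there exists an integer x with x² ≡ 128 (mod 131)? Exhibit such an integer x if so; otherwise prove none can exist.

No such integer exists.

131 is prime, so by Euler's criterion 128 is a square mod 131 iff 128^((131−1)/2) = 128^65 ≡ 1 (mod 131).
Squaring successively (mod 131): 128^2 = 16384 ≡ 9; 128^4 ≡ 9² = 81 ≡ 81; 128^8 ≡ 81² = 6561 ≡ 11; 128^16 ≡ 11² = 121 ≡ 121; 128^32 ≡ 121² = 14641 ≡ 100; 128^64 ≡ 100² = 10000 ≡ 44.
Since 65 = 64 + 1, 128^65 ≡ 44 · 128; multiplying out mod 131: 44·128 = 5632 ≡ 130. Thus 128^65 ≡ 130 ≡ −1 (mod 131).
By Euler's criterion 128 is a quadratic non-residue mod 131: no x satisfies x² ≡ 128 (mod 131).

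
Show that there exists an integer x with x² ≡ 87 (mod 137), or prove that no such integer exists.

x = 118

x = 118 works: 118² = 13924, and 13924 − 87 = 13837 = 101·137.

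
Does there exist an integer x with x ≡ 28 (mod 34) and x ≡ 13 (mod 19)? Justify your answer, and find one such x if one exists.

x = 640

gcd(34, 19) = 1, so the Chinese Remainder Theorem guarantees exactly one residue class mod 646 satisfying both.
Write x = 28 + 34t and require 28 + 34t ≡ 13 (mod 19), i.e. 34t ≡ 4 (mod 19).
34 ≡ 15 (mod 19), so this reads 15t ≡ 4 (mod 19). Invert 15 mod 19 by the Euclidean algorithm: 19 = 1·15 + 4, 15 = 3·4 + 3, 4 = 1·3 + 1, 3 = 3·1 + 0; back-substituting, 1 = 4 − 1·3 = 4 − (15 − 3·4) = −15 + 4·4 = −15 + 4·(19 − 1·15) = 4·19 − 5·15. Hence 15·(-5) ≡ 1, so 15⁻¹ ≡ -5 ≡ 14 (mod 19).
Therefore t ≡ 14·4 = 56 ≡ 18 (mod 19).
With t = 18: x = 28 + 34·18 = 640.
Check: 640 mod 34 = 28, 640 mod 19 = 13. ✓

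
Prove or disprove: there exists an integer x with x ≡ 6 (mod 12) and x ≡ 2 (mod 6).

Both moduli are multiples of 6 = gcd(12, 6), so any solution would satisfy x ≡ 6 and x ≡ 2 modulo 6 simultaneously.
However 6 ≡ 0 and 2 ≡ 2 (mod 6), and 0 ≠ 2.
Hence the system has no solution.

There is no such integer.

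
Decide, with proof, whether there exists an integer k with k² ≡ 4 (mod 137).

k = 135

k = 135 works: 135² = 18225, and 18225 − 4 = 18221 = 133·137.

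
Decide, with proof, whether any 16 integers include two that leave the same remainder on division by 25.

Consider the 16 integers 90, 91, …, 105. They lie in distinct residue classes modulo 25, since 16 ≤ 25.
So no two of them leave the same remainder on division by 25; the claim fails for this set.

No, the set {90, 91, 92, 93, 94, 95, 96, 97, 98, 99, 100, 101, 102, 103, 104, 105} is a counterexample.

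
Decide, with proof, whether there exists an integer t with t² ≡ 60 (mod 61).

t = 50

t = 50 works: 50² = 2500, and 2500 − 60 = 2440 = 40·61.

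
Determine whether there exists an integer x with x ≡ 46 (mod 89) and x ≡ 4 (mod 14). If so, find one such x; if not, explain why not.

gcd(89, 14) = 1, so the Chinese Remainder Theorem guarantees exactly one residue class mod 1246 satisfying both.
Write x = 46 + 89t and require 46 + 89t ≡ 4 (mod 14), i.e. 89t ≡ 0 (mod 14).
89 ≡ 5 (mod 14), so this reads 5t ≡ 0 (mod 14). t = 0 satisfies this.
With t = 0: x = 46 + 89·0 = 46.
Verify: 46 = 0·89 + 46 and 46 = 3·14 + 4. ✓

x = 46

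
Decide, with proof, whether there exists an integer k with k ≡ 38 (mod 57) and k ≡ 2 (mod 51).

k = 665

The moduli are not coprime: gcd(57, 51) = 3. Compatibility requires 3 ∣ (2 − 38) = -36, which holds, so solutions exist.
Put k = 38 + 57t, so we need 57t ≡ 15 (mod 51), equivalently (divide by 3) 19t ≡ 5 (mod 17).
19 ≡ 2 (mod 17), so this reads 2t ≡ 5 (mod 17). Note 2·9 = 18 ≡ 1 (mod 17) (as 18 − 1 = 1·17), so 2⁻¹ ≡ 9.
Multiplying by 9: t ≡ 9·5 = 45 ≡ 11 (mod 17).
Then k = 38 + 57·11 = 665.
Indeed 665 ≡ 38 (mod 57) and 665 ≡ 2 (mod 51).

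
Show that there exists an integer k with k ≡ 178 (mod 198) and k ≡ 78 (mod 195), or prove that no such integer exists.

No, no such integer exists.

Both moduli are multiples of 3 = gcd(198, 195), so any solution would satisfy k ≡ 178 and k ≡ 78 modulo 3 simultaneously.
However 178 ≡ 1 and 78 ≡ 0 (mod 3), and 1 ≠ 0.
So no integer satisfies both congruences.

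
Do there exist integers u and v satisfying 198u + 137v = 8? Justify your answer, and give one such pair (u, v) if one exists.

u = 72, v = -104

Since gcd(198, 137) = 1, every integer is an integer combination of 198 and 137.
Dividing repeatedly: 198 = 1·137 + 61, 137 = 2·61 + 15, 61 = 4·15 + 1, 15 = 15·1 + 0.
Back-substituting, 1 = 61 − 4·15 = 61 − 4·(137 − 2·61) = −4·137 + 9·61 = −4·137 + 9·(198 − 1·137) = 9·198 − 13·137; that is, 198·9 + 137·(-13) = 1.
Scaling by 8 gives the particular solution (u, v) = (72, -104).
Indeed 198·72 + 137·(-104) = 14256 − 14248 = 8.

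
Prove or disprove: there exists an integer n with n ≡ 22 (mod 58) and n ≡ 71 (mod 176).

Both moduli are multiples of 2 = gcd(58, 176), so any solution would satisfy n ≡ 22 and n ≡ 71 modulo 2 simultaneously.
These are incompatible: 22 − 71 = -49 is not divisible by 2.
Hence the system has no solution.

No, no such integer exists.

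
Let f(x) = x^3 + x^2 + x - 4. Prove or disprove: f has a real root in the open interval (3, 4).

Evaluate at the endpoints: f(3) = 35, f(4) = 80 — same sign (positive).
f'(x) = 3x^2 + 2x + 1 has discriminant 2² − 4·3·1 = -8 < 0, so f' has no real roots and is positive for every real x.
So f is strictly increasing; between 3 and 4 its values lie between f(3) = 35 and f(4) = 80, all positive. Therefore f has no root in (3, 4).

No.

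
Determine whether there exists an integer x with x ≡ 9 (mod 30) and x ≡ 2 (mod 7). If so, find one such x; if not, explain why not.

x = 9

gcd(30, 7) = 1, so the Chinese Remainder Theorem guarantees exactly one residue class mod 210 satisfying both.
Write x = 9 + 30t and require 9 + 30t ≡ 2 (mod 7), i.e. 30t ≡ 0 (mod 7).
30 ≡ 2 (mod 7), so this reads 2t ≡ 0 (mod 7). t = 0 satisfies this.
Taking t = 0 gives x = 9 + 30·0 = 9.
Indeed 9 ≡ 9 (mod 30) and 9 ≡ 2 (mod 7).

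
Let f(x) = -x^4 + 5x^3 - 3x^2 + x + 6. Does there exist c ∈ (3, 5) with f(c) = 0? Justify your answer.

Yes, f has a root in the interval.

f(3) = 36 and f(5) = -64, which have opposite signs.
As a polynomial, f is continuous on every closed interval.
By the Intermediate Value Theorem f must vanish at some point of (3, 5).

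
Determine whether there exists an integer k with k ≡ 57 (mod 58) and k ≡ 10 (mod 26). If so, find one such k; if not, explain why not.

No, no such integer exists.

Reduce both congruences modulo 2, which divides 58 and 26: they say k ≡ 57 (mod 2) and k ≡ 10 (mod 2).
But 57 mod 2 = 1 while 10 mod 2 = 0, a contradiction.
So no integer satisfies both congruences.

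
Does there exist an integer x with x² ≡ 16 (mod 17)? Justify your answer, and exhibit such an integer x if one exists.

x = 13

x = 13 works: 13² = 169, and 169 − 16 = 153 = 9·17.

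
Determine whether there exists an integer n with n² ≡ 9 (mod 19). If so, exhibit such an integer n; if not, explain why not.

Take n = 16. Then 16² = 256 = 13·19 + 9, so 16² ≡ 9 (mod 19).

n = 16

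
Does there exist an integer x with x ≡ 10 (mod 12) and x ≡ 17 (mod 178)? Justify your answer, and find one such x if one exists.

There is no such integer.

Both moduli are multiples of 2 = gcd(12, 178), so any solution would satisfy x ≡ 10 and x ≡ 17 modulo 2 simultaneously.
But 10 mod 2 = 0 while 17 mod 2 = 1, a contradiction.
Therefore no such x exists.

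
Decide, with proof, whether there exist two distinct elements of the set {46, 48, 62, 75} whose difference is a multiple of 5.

Two integers differ by a multiple of 5 exactly when they have the same residue mod 5. The residues are 46↦1, 48↦3, 62↦2, 75↦0.
These 4 residues are pairwise different, hence no difference of two elements is divisible by 5.

There is no such pair.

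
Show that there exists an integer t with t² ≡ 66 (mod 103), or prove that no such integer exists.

t = 13

t = 13 works: 13² = 169, and 169 − 66 = 103 = 1·103.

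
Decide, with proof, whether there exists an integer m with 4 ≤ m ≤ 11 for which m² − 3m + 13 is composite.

The values for m = 4, 5, …, 11 are 17, 23, 31, 41, 53, 67, 83, 101, and each of these is prime.
So no value in the range makes the expression composite.

No such integer m in that range exists.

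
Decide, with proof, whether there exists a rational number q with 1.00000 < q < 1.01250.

Look for a denominator N such that an integer falls strictly between N·1.00000 and N·1.01250. N = 81 works: 81·1.00000 = 81.00000 < 82 < 82.01250 = 81·1.01250.
Hence 82/81 is a rational number with 1.00000 < 82/81 < 1.01250.

q = 82/81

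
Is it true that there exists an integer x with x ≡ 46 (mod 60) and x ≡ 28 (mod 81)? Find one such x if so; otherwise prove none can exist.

gcd(60, 81) = 3. A simultaneous solution exists iff 46 ≡ 28 (mod 3); here 46 mod 3 = 1 = 28 mod 3, so it does.
Put x = 46 + 60t, so we need 60t ≡ 63 (mod 81), equivalently (divide by 3) 20t ≡ 21 (mod 27).
Invert 20 mod 27 by the Euclidean algorithm: 27 = 1·20 + 7, 20 = 2·7 + 6, 7 = 1·6 + 1, 6 = 6·1 + 0; back-substituting, 1 = 7 − 1·6 = 7 − (20 − 2·7) = −20 + 3·7 = −20 + 3·(27 − 1·20) = 3·27 − 4·20. Hence 20·(-4) ≡ 1, so 20⁻¹ ≡ -4 ≡ 23 (mod 27).
Therefore t ≡ 23·21 = 483 ≡ 24 (mod 27).
Then x = 46 + 60·24 = 1486.
Indeed 1486 ≡ 46 (mod 60) and 1486 ≡ 28 (mod 81).

x = 1486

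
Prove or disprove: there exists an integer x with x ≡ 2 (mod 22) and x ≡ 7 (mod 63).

x = 574

gcd(22, 63) = 1, so the Chinese Remainder Theorem guarantees exactly one residue class mod 1386 satisfying both.
Write x = 2 + 22t and require 2 + 22t ≡ 7 (mod 63), i.e. 22t ≡ 5 (mod 63).
Invert 22 mod 63 by the Euclidean algorithm: 63 = 2·22 + 19, 22 = 1·19 + 3, 19 = 6·3 + 1, 3 = 3·1 + 0; back-substituting, 1 = 19 − 6·3 = 19 − 6·(22 − 1·19) = −6·22 + 7·19 = −6·22 + 7·(63 − 2·22) = 7·63 − 20·22. Hence 22·(-20) ≡ 1, so 22⁻¹ ≡ -20 ≡ 43 (mod 63).
Therefore t ≡ 43·5 = 215 ≡ 26 (mod 63).
Taking t = 26 gives x = 2 + 22·26 = 574.
Verify: 574 = 26·22 + 2 and 574 = 9·63 + 7. ✓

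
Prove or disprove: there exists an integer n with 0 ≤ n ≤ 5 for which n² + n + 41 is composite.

No such integer n in that range exists.

The values for n = 0, 1, …, 5 are 41, 43, 47, 53, 61, 71, and each of these is prime.
So no value in the range makes the expression composite.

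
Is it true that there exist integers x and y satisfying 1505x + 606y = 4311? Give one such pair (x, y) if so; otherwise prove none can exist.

Since gcd(1505, 606) = 1, every integer is an integer combination of 1505 and 606.
Dividing repeatedly: 1505 = 2·606 + 293, 606 = 2·293 + 20, 293 = 14·20 + 13, 20 = 1·13 + 7, 13 = 1·7 + 6, 7 = 1·6 + 1, 6 = 6·1 + 0.
Working back up the chain: 1 = 7 − 1·6 = 7 − (13 − 1·7) = −13 + 2·7 = −13 + 2·(20 − 1·13) = 2·20 − 3·13 = 2·20 − 3·(293 − 14·20) = −3·293 + 44·20 = −3·293 + 44·(606 − 2·293) = 44·606 − 91·293 = 44·606 − 91·(1505 − 2·606) = −91·1505 + 226·606. So 1505·(-91) + 606·226 = 1.
Multiplying through by 4311: x = (-91)·4311 = -392301, y = 226·4311 = 974286 is a solution.
Adding 648·606 to x and subtracting 648·1505 from y gives the tidier solution (387, -954).
Indeed 1505·387 + 606·(-954) = 582435 − 578124 = 4311.

x = 387, y = -954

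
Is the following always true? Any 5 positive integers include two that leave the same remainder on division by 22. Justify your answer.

No; for instance {40, 41, 42, 43, 44} is a counterexample.

Take the 5 consecutive integers 40, 41, …, 44: their residues mod 22 are all distinct because 5 ≤ 22.
So no two of them leave the same remainder on division by 22; the claim fails for this set.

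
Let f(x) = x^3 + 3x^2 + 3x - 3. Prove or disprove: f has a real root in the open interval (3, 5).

f has no root in that interval.

The endpoint values f(3) = 60 and f(5) = 212 are both positive. Claim: f(x) > 0 for every x in (3, 5).
Substitute x = 3 + u, where 0 < u < 2 on the interval. Expanding, f(3 + u) = u^3 + 12u^2 + 48u + 60.
The nonzero coefficients here are all positive, so for u > 0 every term is positive (or zero), and the constant term 60 is strictly positive.
Therefore f(x) > 0 throughout (3, 5), and f has no zero there.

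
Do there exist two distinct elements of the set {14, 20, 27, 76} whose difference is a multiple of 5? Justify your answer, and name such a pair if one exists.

There is no such pair.

Residues mod 5: 14↦4, 20↦0, 27↦2, 76↦1.
These 4 residues are pairwise different, hence no difference of two elements is divisible by 5.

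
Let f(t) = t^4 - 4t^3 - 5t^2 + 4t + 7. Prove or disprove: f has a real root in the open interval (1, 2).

f(1) = 3 and f(2) = -21, which have opposite signs.
f is continuous everywhere (it is a polynomial), in particular on [1, 2].
By the Intermediate Value Theorem, f takes the value 0 somewhere in the open interval.

Yes, f has a root in the interval.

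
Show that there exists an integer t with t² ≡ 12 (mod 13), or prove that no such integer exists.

t = 8

Take t = 8. Then 8² = 64 = 4·13 + 12, so 8² ≡ 12 (mod 13).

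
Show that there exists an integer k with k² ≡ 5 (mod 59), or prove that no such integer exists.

Take k = 51. Then 51² = 2601 = 44·59 + 5, so 51² ≡ 5 (mod 59).

k = 51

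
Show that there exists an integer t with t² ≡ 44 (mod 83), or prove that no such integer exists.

Take t = 25. Then 25² = 625 = 7·83 + 44, so 25² ≡ 44 (mod 83).

t = 25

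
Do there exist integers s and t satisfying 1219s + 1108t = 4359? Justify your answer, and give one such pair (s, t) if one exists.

1219 and 1108 are coprime, so 1219s + 1108t ranges over all of ℤ.
Euclidean algorithm: 1219 = 1·1108 + 111, 1108 = 9·111 + 109, 111 = 1·109 + 2, 109 = 54·2 + 1, 2 = 2·1 + 0.
Working back up the chain: 1 = 109 − 54·2 = 109 − 54·(111 − 1·109) = −54·111 + 55·109 = −54·111 + 55·(1108 − 9·111) = 55·1108 − 549·111 = 55·1108 − 549·(1219 − 1·1108) = −549·1219 + 604·1108. So 1219·(-549) + 1108·604 = 1.
Multiplying through by 4359: s = (-549)·4359 = -2393091, t = 604·4359 = 2632836 is a solution.
Shifting by a multiple of (1108, −1219) keeps it a solution: s = -2393091 + 2160·1108 = 189, t = 2632836 − 2160·1219 = -204.
Check: 1219·189 + 1108·(-204) = 230391 − 226032 = 4359. ✓

s = 189, t = -204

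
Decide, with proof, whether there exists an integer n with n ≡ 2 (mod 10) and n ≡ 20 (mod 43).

gcd(10, 43) = 1, so the Chinese Remainder Theorem guarantees exactly one residue class mod 430 satisfying both.
Write n = 2 + 10t and require 2 + 10t ≡ 20 (mod 43), i.e. 10t ≡ 18 (mod 43).
To invert 10 modulo 43: 43 = 4·10 + 3, 10 = 3·3 + 1, 3 = 3·1 + 0, and unwinding, 1 = 10 − 3·3 = 10 − 3·(43 − 4·10) = −3·43 + 13·10. Thus 10⁻¹ ≡ 13 (mod 43).
Therefore t ≡ 13·18 = 234 ≡ 19 (mod 43).
Taking t = 19 gives n = 2 + 10·19 = 192.
Verify: 192 = 19·10 + 2 and 192 = 4·43 + 20. ✓

n = 192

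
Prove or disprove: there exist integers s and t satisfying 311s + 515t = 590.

311 and 515 are coprime, so 311s + 515t ranges over all of ℤ.
Run the Euclidean algorithm on 515 and 311: 515 = 1·311 + 204, 311 = 1·204 + 107, 204 = 1·107 + 97, 107 = 1·97 + 10, 97 = 9·10 + 7, 10 = 1·7 + 3, 7 = 2·3 + 1, 3 = 3·1 + 0.
Working back up the chain: 1 = 7 − 2·3 = 7 − 2·(10 − 1·7) = −2·10 + 3·7 = −2·10 + 3·(97 − 9·10) = 3·97 − 29·10 = 3·97 − 29·(107 − 1·97) = −29·107 + 32·97 = −29·107 + 32·(204 − 1·107) = 32·204 − 61·107 = 32·204 − 61·(311 − 1·204) = −61·311 + 93·204 = −61·311 + 93·(515 − 1·311) = 93·515 − 154·311. So 311·(-154) + 515·93 = 1.
Multiplying through by 590: s = (-154)·590 = -90860, t = 93·590 = 54870 is a solution.
Shifting by a multiple of (515, −311) keeps it a solution: s = -90860 + 177·515 = 295, t = 54870 − 177·311 = -177.
Check: 311·295 + 515·(-177) = 91745 − 91155 = 590. ✓

s = 295, t = -177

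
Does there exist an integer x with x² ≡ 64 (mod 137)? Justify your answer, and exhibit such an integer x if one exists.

Take x = 129. Then 129² = 16641 = 121·137 + 64, so 129² ≡ 64 (mod 137).

x = 129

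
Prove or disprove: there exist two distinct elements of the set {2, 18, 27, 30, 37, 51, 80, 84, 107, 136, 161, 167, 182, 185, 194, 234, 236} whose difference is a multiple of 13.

2 and 80 are such a pair.

Reduce each element mod 13: 2↦2, 18↦5, 27↦1, 30↦4, 37↦11, 51↦12, 80↦2, 84↦6, 107↦3, 136↦6, 161↦5, 167↦11, 182↦0, 185↦3, 194↦12, 234↦0, 236↦2. The residue 2 repeats (at 2 and 80), and 80 − 2 = 78 = 6·13.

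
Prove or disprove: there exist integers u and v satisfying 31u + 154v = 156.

u = 10, v = -1

31 and 154 are coprime, so 31u + 154v ranges over all of ℤ.
Dividing repeatedly: 154 = 4·31 + 30, 31 = 1·30 + 1, 30 = 30·1 + 0.
Unwinding: 1 = 31 − 1·30 = 31 − (154 − 4·31) = −154 + 5·31, i.e. 31·5 + 154·(-1) = 1.
Multiplying through by 156: u = 5·156 = 780, v = (-1)·156 = -156 is a solution.
The general solution is u = 780 + 154k, v = -156 − 31k; taking k = -5 gives the smaller pair u = 10, v = -1.
Check: 31·10 + 154·(-1) = 310 − 154 = 156. ✓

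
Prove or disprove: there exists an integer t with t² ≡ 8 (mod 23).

t = 10

Take t = 10. Then 10² = 100 = 4·23 + 8, so 10² ≡ 8 (mod 23).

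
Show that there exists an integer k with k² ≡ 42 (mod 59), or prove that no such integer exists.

59 is prime, so by Euler's criterion 42 is a square mod 59 iff 42^((59−1)/2) = 42^29 ≡ 1 (mod 59).
Repeated squaring mod 59: 42^2 = 1764 ≡ 53; 42^4 ≡ 53² = 2809 ≡ 36; 42^8 ≡ 36² = 1296 ≡ 57; 42^16 ≡ 57² = 3249 ≡ 4.
Since 29 = 16 + 8 + 4 + 1, 42^29 ≡ 4 · 57 · 36 · 42; multiplying out mod 59: 4·57 = 228 ≡ 51, then 51·36 = 1836 ≡ 7, then 7·42 = 294 ≡ 58. Thus 42^29 ≡ 58 ≡ −1 (mod 59).
By Euler's criterion 42 is a quadratic non-residue mod 59: no k satisfies k² ≡ 42 (mod 59).

No such integer exists.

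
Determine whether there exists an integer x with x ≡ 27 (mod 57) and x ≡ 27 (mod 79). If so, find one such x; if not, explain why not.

The moduli 57 and 79 are coprime, so by the Chinese Remainder Theorem a unique solution modulo 4503 exists.
Write x = 27 + 57t and require 27 + 57t ≡ 27 (mod 79), i.e. 57t ≡ 0 (mod 79).
t = 0 satisfies this.
With t = 0: x = 27 + 57·0 = 27.
Indeed 27 ≡ 27 (mod 57) and 27 ≡ 27 (mod 79).

x = 27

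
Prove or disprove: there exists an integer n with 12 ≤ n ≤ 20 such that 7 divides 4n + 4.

n = 13

Try n = 13: 4·13 + 4 = 56 = 8·7, which is divisible by 7.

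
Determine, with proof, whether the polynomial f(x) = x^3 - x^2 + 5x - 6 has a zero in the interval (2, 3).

No.

f(2) = 8 and f(3) = 27, both positive.
f'(x) = 3x^2 - 2x + 5 has discriminant (-2)² − 4·3·5 = -56 < 0, so f' has no real roots and is positive for every real x.
So f is strictly increasing; between 2 and 3 its values lie between f(2) = 8 and f(3) = 27, all positive. Therefore f has no root in (2, 3).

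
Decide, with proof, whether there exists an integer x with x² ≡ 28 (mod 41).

There is no such integer.

41 is prime, so by Euler's criterion 28 is a square mod 41 iff 28^((41−1)/2) = 28^20 ≡ 1 (mod 41).
Repeated squaring mod 41: 28^2 = 784 ≡ 5; 28^4 ≡ 5² = 25 ≡ 25; 28^8 ≡ 25² = 625 ≡ 10; 28^16 ≡ 10² = 100 ≡ 18.
Since 20 = 16 + 4, 28^20 ≡ 18 · 25; multiplying out mod 41: 18·25 = 450 ≡ 40. Thus 28^20 ≡ 40 ≡ −1 (mod 41).
The value −1 means 28 is a non-residue modulo 41, so x² ≡ 28 (mod 41) is impossible.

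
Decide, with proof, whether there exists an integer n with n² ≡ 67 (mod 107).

No such integer exists.

Apply Euler's criterion with the prime 107: 67 is a quadratic residue iff 67^53 ≡ 1 (mod 107), and a non-residue iff it is ≡ −1.
Squaring successively (mod 107): 67^2 = 4489 ≡ 102; 67^4 ≡ 102² = 10404 ≡ 25; 67^8 ≡ 25² = 625 ≡ 90; 67^16 ≡ 90² = 8100 ≡ 75; 67^32 ≡ 75² = 5625 ≡ 61.
Since 53 = 32 + 16 + 4 + 1, 67^53 ≡ 61 · 75 · 25 · 67; multiplying out mod 107: 61·75 = 4575 ≡ 81, then 81·25 = 2025 ≡ 99, then 99·67 = 6633 ≡ 106. Thus 67^53 ≡ 106 ≡ −1 (mod 107).
The value −1 means 67 is a non-residue modulo 107, so n² ≡ 67 (mod 107) is impossible.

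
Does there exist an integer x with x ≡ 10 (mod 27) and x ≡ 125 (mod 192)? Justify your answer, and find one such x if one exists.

Both moduli are multiples of 3 = gcd(27, 192), so any solution would satisfy x ≡ 10 and x ≡ 125 modulo 3 simultaneously.
These are incompatible: 10 − 125 = -115 is not divisible by 3.
Therefore no such x exists.

There is no such integer.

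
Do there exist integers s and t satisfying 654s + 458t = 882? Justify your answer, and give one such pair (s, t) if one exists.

Since gcd(654, 458) = 2 and 882 = 2·441, Bézout's identity guarantees a solution.
Dividing through by 2 reduces the equation to 327s + 229t = 441.
Run the Euclidean algorithm on 327 and 229: 327 = 1·229 + 98, 229 = 2·98 + 33, 98 = 2·33 + 32, 33 = 1·32 + 1, 32 = 32·1 + 0.
Working back up the chain: 1 = 33 − 1·32 = 33 − (98 − 2·33) = −98 + 3·33 = −98 + 3·(229 − 2·98) = 3·229 − 7·98 = 3·229 − 7·(327 − 1·229) = −7·327 + 10·229. So 327·(-7) + 229·10 = 1.
Multiplying through by 441: s = (-7)·441 = -3087, t = 10·441 = 4410 is a solution.
Adding 14·229 to s and subtracting 14·327 from t gives the tidier solution (119, -168).
Indeed 654·119 + 458·(-168) = 77826 − 76944 = 882.

s = 119, t = -168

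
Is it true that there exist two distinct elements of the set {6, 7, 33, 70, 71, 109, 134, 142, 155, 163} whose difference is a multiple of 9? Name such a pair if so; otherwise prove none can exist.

6 mod 9 = 6 and 33 mod 9 = 6, so 33 − 6 = 27 = 3·9.

The pair (6, 33) works.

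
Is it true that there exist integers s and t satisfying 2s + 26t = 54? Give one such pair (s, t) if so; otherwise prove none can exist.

s = 1, t = 2

Since gcd(2, 26) = 2 and 54 = 2·27, Bézout's identity guarantees a solution.
Dividing through by 2 reduces the equation to 1s + 13t = 27.
The coefficient of s is 1, so setting t = 0 and s = 27 already solves it.
Subtracting 2·13 from s and adding 2·1 to t gives the tidier solution (1, 2).
Indeed 2·1 + 26·2 = 2 + 52 = 54.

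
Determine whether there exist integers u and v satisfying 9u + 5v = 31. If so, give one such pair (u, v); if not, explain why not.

u = 4, v = -1

Since gcd(9, 5) = 1, every integer is an integer combination of 9 and 5.
Euclidean algorithm: 9 = 1·5 + 4, 5 = 1·4 + 1, 4 = 4·1 + 0.
Unwinding: 1 = 5 − 1·4 = 5 − (9 − 1·5) = −9 + 2·5, i.e. 9·(-1) + 5·2 = 1.
Multiplying through by 31: u = (-1)·31 = -31, v = 2·31 = 62 is a solution.
The general solution is u = -31 + 5k, v = 62 − 9k; taking k = 7 gives the smaller pair u = 4, v = -1.
Indeed 9·4 + 5·(-1) = 36 − 5 = 31.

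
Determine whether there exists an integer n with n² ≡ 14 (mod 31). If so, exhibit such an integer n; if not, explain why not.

n = 18

Take n = 18. Then 18² = 324 = 10·31 + 14, so 18² ≡ 14 (mod 31).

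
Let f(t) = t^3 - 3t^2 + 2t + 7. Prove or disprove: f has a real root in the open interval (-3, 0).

Such a root exists.

f(-3) = -53 and f(0) = 7, which have opposite signs.
f is continuous everywhere (it is a polynomial), in particular on [-3, 0].
By the Intermediate Value Theorem, f takes the value 0 somewhere in the open interval.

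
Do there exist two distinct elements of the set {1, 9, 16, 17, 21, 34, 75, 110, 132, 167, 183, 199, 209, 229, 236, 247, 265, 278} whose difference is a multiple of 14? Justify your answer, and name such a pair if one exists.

1 mod 14 = 1 and 183 mod 14 = 1, so 183 − 1 = 182 = 13·14.

The pair (1, 183) works.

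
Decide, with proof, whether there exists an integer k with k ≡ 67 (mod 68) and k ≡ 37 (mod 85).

No, no such integer exists.

Both moduli are multiples of 17 = gcd(68, 85), so any solution would satisfy k ≡ 67 and k ≡ 37 modulo 17 simultaneously.
These are incompatible: 67 − 37 = 30 is not divisible by 17.
Therefore no such k exists.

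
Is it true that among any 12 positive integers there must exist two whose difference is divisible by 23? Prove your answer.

Take the 12 consecutive integers 3, 4, …, 14: their residues mod 23 are all distinct because 12 ≤ 23.
No two share a residue, so no pair has difference divisible by 23; the claim fails for this set.

No, the set {3, 4, 5, 6, 7, 8, 9, 10, 11, 12, 13, 14} is a counterexample.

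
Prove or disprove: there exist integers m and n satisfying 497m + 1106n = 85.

No, no such integers exist.

Any value of 497m + 1106n is a multiple of gcd(497, 1106) = 7.
But 85 is not a multiple of 7 (it leaves remainder 1).
Hence no integers m, n satisfy the equation.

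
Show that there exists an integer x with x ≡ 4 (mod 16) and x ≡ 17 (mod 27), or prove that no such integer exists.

Since 16 and 27 share no common factor, CRT says the pair of congruences has a solution (unique mod 432).
Any solution of the first congruence is x = 4 + 16t; substituting into the second, 16t ≡ 17 − 4 ≡ 13 (mod 27).
Note 16·22 = 352 ≡ 1 (mod 27) (as 352 − 1 = 13·27), so 16⁻¹ ≡ 22.
Therefore t ≡ 22·13 = 286 ≡ 16 (mod 27).
Taking t = 16 gives x = 4 + 16·16 = 260.
Verify: 260 = 16·16 + 4 and 260 = 9·27 + 17. ✓

x = 260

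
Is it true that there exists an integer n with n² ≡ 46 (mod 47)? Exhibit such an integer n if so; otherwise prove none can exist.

47 is prime, so by Euler's criterion 46 is a square mod 47 iff 46^((47−1)/2) = 46^23 ≡ 1 (mod 47).
Repeated squaring mod 47: 46^2 = 2116 ≡ 1; 46^4 ≡ 1² = 1 ≡ 1; 46^8 ≡ 1² = 1 ≡ 1; 46^16 ≡ 1² = 1 ≡ 1.
Since 23 = 16 + 4 + 2 + 1, 46^23 ≡ 1 · 1 · 1 · 46; multiplying out mod 47: 1·1 = 1 ≡ 1, then 1·1 = 1 ≡ 1, then 1·46 = 46 ≡ 46. Thus 46^23 ≡ 46 ≡ −1 (mod 47).
The value −1 means 46 is a non-residue modulo 47, so n² ≡ 46 (mod 47) is impossible.

No such integer exists.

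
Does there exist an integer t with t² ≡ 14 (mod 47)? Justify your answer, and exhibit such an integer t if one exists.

t = 22

Take t = 22. Then 22² = 484 = 10·47 + 14, so 22² ≡ 14 (mod 47).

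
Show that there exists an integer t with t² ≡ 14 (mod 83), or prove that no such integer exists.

There is no such integer.

83 is prime, so by Euler's criterion 14 is a square mod 83 iff 14^((83−1)/2) = 14^41 ≡ 1 (mod 83).
Squaring successively (mod 83): 14^2 = 196 ≡ 30; 14^4 ≡ 30² = 900 ≡ 70; 14^8 ≡ 70² = 4900 ≡ 3; 14^16 ≡ 3² = 9 ≡ 9; 14^32 ≡ 9² = 81 ≡ 81.
Since 41 = 32 + 8 + 1, 14^41 ≡ 81 · 3 · 14; multiplying out mod 83: 81·3 = 243 ≡ 77, then 77·14 = 1078 ≡ 82. Thus 14^41 ≡ 82 ≡ −1 (mod 83).
The value −1 means 14 is a non-residue modulo 83, so t² ≡ 14 (mod 83) is impossible.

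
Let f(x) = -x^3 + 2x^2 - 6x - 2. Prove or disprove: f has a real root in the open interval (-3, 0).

f(-3) = 61 and f(0) = -2, which have opposite signs.
As a polynomial, f is continuous on every closed interval.
By the Intermediate Value Theorem f must vanish at some point of (-3, 0).

Such a root exists.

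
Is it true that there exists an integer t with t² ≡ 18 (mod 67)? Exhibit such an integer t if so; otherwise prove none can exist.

67 is prime, so by Euler's criterion 18 is a square mod 67 iff 18^((67−1)/2) = 18^33 ≡ 1 (mod 67).
Squaring successively (mod 67): 18^2 = 324 ≡ 56; 18^4 ≡ 56² = 3136 ≡ 54; 18^8 ≡ 54² = 2916 ≡ 35; 18^16 ≡ 35² = 1225 ≡ 19; 18^32 ≡ 19² = 361 ≡ 26.
Since 33 = 32 + 1, 18^33 ≡ 26 · 18; multiplying out mod 67: 26·18 = 468 ≡ 66. Thus 18^33 ≡ 66 ≡ −1 (mod 67).
The value −1 means 18 is a non-residue modulo 67, so t² ≡ 18 (mod 67) is impossible.

No, no such integer exists.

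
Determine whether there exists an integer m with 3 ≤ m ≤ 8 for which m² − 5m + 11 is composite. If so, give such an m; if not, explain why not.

At m = 8: 8² − 5·8 + 11 = 35 = 5·7, which is composite.

m = 8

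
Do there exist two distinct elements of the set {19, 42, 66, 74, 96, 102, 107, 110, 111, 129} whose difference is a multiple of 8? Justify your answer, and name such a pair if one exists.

Reduce each element mod 8: 19↦3, 42↦2, 66↦2, 74↦2, 96↦0, 102↦6, 107↦3, 110↦6, 111↦7, 129↦1. The residue 3 repeats (at 19 and 107), and 107 − 19 = 88 = 11·8.

The pair (19, 107) works.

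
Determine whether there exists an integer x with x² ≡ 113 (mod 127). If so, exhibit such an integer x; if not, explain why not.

x = 85 works: 85² = 7225, and 7225 − 113 = 7112 = 56·127.

x = 85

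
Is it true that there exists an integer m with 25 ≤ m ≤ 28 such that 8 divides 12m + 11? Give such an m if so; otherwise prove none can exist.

There is no such integer m in that range.

At m = 25, 12·25 + 11 = 311 ≡ 7 (mod 8), and each step in m adds 12 ≡ 4 (mod 8), giving residues 7, 3, 7, 3 for m = 25, 26, 27, 28.
None is 0, so 8 never divides 12m + 11 on this range.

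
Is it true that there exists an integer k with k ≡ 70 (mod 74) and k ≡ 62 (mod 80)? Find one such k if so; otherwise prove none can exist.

k = 2142

The moduli are not coprime: gcd(74, 80) = 2. Compatibility requires 2 ∣ (62 − 70) = -8, which holds, so solutions exist.
Put k = 70 + 74t, so we need 74t ≡ 72 (mod 80), equivalently (divide by 2) 37t ≡ 36 (mod 40).
Note 37·13 = 481 ≡ 1 (mod 40) (as 481 − 1 = 12·40), so 37⁻¹ ≡ 13.
Multiplying by 13: t ≡ 13·36 = 468 ≡ 28 (mod 40).
Then k = 70 + 74·28 = 2142.
Indeed 2142 ≡ 70 (mod 74) and 2142 ≡ 62 (mod 80).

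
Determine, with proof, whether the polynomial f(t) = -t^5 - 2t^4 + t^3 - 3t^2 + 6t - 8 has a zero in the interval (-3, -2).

f(-3) = 1 and f(-2) = -40, which have opposite signs.
Since f is a polynomial it is continuous on [-3, -2].
By the Intermediate Value Theorem, f takes the value 0 somewhere in the open interval.

Yes, f has a root in the interval.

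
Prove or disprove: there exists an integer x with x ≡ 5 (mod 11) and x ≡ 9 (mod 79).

Since 11 and 79 share no common factor, CRT says the pair of congruences has a solution (unique mod 869).
Any solution of the first congruence is x = 5 + 11t; substituting into the second, 11t ≡ 9 − 5 ≡ 4 (mod 79).
Invert 11 mod 79 by the Euclidean algorithm: 79 = 7·11 + 2, 11 = 5·2 + 1, 2 = 2·1 + 0; back-substituting, 1 = 11 − 5·2 = 11 − 5·(79 − 7·11) = −5·79 + 36·11. Hence 11·36 ≡ 1, so 11⁻¹ ≡ 36 (mod 79).
Multiplying by 36: t ≡ 36·4 = 144 ≡ 65 (mod 79).
Taking t = 65 gives x = 5 + 11·65 = 720.
Indeed 720 ≡ 5 (mod 11) and 720 ≡ 9 (mod 79).

x = 720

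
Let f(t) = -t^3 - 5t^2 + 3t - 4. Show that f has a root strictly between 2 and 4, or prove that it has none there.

No.

f(2) = -26 and f(4) = -136, both negative, so a sign-change argument is unavailable; we show f keeps this sign on the whole interval.
Shift to the endpoint 2: with t = 2 + u (0 < u < 2), one computes f(2 + u) = -u^3 - 11u^2 - 29u - 26.
All 4 nonzero coefficients of this polynomial in u are negative; hence for u > 0 the value is a sum of negative terms (the constant -26 among them).
So f is strictly negative on (2, 4); no root exists in the interval.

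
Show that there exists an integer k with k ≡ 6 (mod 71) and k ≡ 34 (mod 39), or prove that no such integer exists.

Since 71 and 39 share no common factor, CRT says the pair of congruences has a solution (unique mod 2769).
Any solution of the first congruence is k = 6 + 71t; substituting into the second, 71t ≡ 34 − 6 ≡ 28 (mod 39).
71 ≡ 32 (mod 39), so this reads 32t ≡ 28 (mod 39). Since 32·11 = 352 = 9·39 + 1, the inverse of 32 mod 39 is 11.
Multiplying by 11: t ≡ 11·28 = 308 ≡ 35 (mod 39).
With t = 35: k = 6 + 71·35 = 2491.
Check: 2491 mod 71 = 6, 2491 mod 39 = 34. ✓

k = 2491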